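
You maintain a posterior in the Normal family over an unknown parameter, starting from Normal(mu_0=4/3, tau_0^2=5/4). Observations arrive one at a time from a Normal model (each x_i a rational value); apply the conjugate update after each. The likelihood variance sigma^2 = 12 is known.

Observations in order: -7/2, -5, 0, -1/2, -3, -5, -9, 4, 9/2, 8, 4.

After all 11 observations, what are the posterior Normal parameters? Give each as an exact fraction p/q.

mu_0=73/206, tau_0^2=60/103

obs 1: x=-7/2 → posterior Normal(93/106, 60/53)
obs 2: x=-5 → posterior Normal(43/116, 30/29)
obs 3: x=0 → posterior Normal(43/126, 20/21)
obs 4: x=-1/2 → posterior Normal(19/68, 15/17)
obs 5: x=-3 → posterior Normal(4/73, 60/73)
obs 6: x=-5 → posterior Normal(-7/26, 10/13)
obs 7: x=-9 → posterior Normal(-66/83, 60/83)
obs 8: x=4 → posterior Normal(-23/44, 15/22)
obs 9: x=9/2 → posterior Normal(-47/186, 20/31)
obs 10: x=8 → posterior Normal(33/196, 30/49)
obs 11: x=4 → posterior Normal(73/206, 60/103)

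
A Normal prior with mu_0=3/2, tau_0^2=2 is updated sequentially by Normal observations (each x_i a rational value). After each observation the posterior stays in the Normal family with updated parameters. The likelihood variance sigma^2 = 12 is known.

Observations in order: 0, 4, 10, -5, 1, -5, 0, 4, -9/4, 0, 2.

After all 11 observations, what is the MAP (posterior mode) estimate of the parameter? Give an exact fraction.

71/68

obs 1: x=0 → posterior Normal(9/7, 12/7)
obs 2: x=4 → posterior Normal(13/8, 3/2)
obs 3: x=10 → posterior Normal(23/9, 4/3)
obs 4: x=-5 → posterior Normal(9/5, 6/5)
obs 5: x=1 → posterior Normal(19/11, 12/11)
obs 6: x=-5 → posterior Normal(7/6, 1)
obs 7: x=0 → posterior Normal(14/13, 12/13)
obs 8: x=4 → posterior Normal(9/7, 6/7)
obs 9: x=-9/4 → posterior Normal(21/20, 4/5)
obs 10: x=0 → posterior Normal(63/64, 3/4)
obs 11: x=2 → posterior Normal(71/68, 12/17)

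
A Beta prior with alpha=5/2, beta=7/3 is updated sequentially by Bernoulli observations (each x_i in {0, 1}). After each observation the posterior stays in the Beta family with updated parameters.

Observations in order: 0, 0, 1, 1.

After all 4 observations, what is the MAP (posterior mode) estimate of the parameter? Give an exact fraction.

21/41

obs 1: x=0 → posterior Beta(5/2, 10/3)
obs 2: x=0 → posterior Beta(5/2, 13/3)
obs 3: x=1 → posterior Beta(7/2, 13/3)
obs 4: x=1 → posterior Beta(9/2, 13/3)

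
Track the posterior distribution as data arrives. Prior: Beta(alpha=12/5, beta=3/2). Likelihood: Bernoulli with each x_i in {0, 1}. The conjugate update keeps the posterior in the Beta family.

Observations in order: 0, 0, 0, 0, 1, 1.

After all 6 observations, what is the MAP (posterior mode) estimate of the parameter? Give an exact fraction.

obs 1: x=0 → posterior Beta(12/5, 5/2)
obs 2: x=0 → posterior Beta(12/5, 7/2)
obs 3: x=0 → posterior Beta(12/5, 9/2)
obs 4: x=0 → posterior Beta(12/5, 11/2)
obs 5: x=1 → posterior Beta(17/5, 11/2)
obs 6: x=1 → posterior Beta(22/5, 11/2)

34/79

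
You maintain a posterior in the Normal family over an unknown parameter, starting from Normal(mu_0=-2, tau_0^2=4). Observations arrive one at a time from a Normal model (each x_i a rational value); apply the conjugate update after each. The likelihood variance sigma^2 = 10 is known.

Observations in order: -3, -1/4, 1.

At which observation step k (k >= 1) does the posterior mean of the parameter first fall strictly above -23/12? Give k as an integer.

k = 2

obs 1: x=-3 → posterior Normal(-16/7, 20/7)
obs 2: x=-1/4 → posterior Normal(-11/6, 20/9)
obs 3: x=1 → posterior Normal(-29/22, 20/11)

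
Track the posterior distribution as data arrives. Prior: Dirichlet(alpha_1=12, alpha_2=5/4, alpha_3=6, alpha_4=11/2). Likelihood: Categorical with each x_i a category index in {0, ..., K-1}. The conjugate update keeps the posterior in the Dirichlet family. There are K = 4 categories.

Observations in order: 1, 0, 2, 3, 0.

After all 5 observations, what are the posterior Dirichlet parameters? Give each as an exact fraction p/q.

obs 1: x=1 → posterior Dirichlet(12, 9/4, 6, 11/2)
obs 2: x=0 → posterior Dirichlet(13, 9/4, 6, 11/2)
obs 3: x=2 → posterior Dirichlet(13, 9/4, 7, 11/2)
obs 4: x=3 → posterior Dirichlet(13, 9/4, 7, 13/2)
obs 5: x=0 → posterior Dirichlet(14, 9/4, 7, 13/2)

alpha_1=14, alpha_2=9/4, alpha_3=7, alpha_4=13/2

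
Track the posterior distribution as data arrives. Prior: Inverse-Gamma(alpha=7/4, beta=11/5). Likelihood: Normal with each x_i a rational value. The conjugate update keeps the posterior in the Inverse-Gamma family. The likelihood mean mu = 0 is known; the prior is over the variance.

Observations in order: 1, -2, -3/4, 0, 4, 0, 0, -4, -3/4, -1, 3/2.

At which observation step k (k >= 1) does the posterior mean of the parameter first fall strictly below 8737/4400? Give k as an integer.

k = 4

obs 1: x=1 → posterior Inverse-Gamma(9/4, 27/10)
obs 2: x=-2 → posterior Inverse-Gamma(11/4, 47/10)
obs 3: x=-3/4 → posterior Inverse-Gamma(13/4, 797/160)
obs 4: x=0 → posterior Inverse-Gamma(15/4, 797/160)
obs 5: x=4 → posterior Inverse-Gamma(17/4, 2077/160)
obs 6: x=0 → posterior Inverse-Gamma(19/4, 2077/160)
obs 7: x=0 → posterior Inverse-Gamma(21/4, 2077/160)
obs 8: x=-4 → posterior Inverse-Gamma(23/4, 3357/160)
obs 9: x=-3/4 → posterior Inverse-Gamma(25/4, 1701/80)
obs 10: x=-1 → posterior Inverse-Gamma(27/4, 1741/80)
obs 11: x=3/2 → posterior Inverse-Gamma(29/4, 1831/80)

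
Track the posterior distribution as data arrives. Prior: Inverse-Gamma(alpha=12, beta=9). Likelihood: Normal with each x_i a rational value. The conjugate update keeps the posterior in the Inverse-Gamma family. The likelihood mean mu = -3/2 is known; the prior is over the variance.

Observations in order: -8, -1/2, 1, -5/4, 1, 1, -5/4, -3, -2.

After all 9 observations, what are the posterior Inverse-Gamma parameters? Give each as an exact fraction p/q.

alpha=33/2, beta=661/16

obs 1: x=-8 → posterior Inverse-Gamma(25/2, 241/8)
obs 2: x=-1/2 → posterior Inverse-Gamma(13, 245/8)
obs 3: x=1 → posterior Inverse-Gamma(27/2, 135/4)
obs 4: x=-5/4 → posterior Inverse-Gamma(14, 1081/32)
obs 5: x=1 → posterior Inverse-Gamma(29/2, 1181/32)
obs 6: x=1 → posterior Inverse-Gamma(15, 1281/32)
obs 7: x=-5/4 → posterior Inverse-Gamma(31/2, 641/16)
obs 8: x=-3 → posterior Inverse-Gamma(16, 659/16)
obs 9: x=-2 → posterior Inverse-Gamma(33/2, 661/16)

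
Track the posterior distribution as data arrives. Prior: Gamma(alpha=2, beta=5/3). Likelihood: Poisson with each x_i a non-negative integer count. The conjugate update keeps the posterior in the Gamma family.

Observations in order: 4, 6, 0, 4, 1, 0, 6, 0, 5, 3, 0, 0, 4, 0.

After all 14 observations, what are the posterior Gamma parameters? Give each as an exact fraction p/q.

obs 1: x=4 → posterior Gamma(6, 8/3)
obs 2: x=6 → posterior Gamma(12, 11/3)
obs 3: x=0 → posterior Gamma(12, 14/3)
obs 4: x=4 → posterior Gamma(16, 17/3)
obs 5: x=1 → posterior Gamma(17, 20/3)
obs 6: x=0 → posterior Gamma(17, 23/3)
obs 7: x=6 → posterior Gamma(23, 26/3)
obs 8: x=0 → posterior Gamma(23, 29/3)
obs 9: x=5 → posterior Gamma(28, 32/3)
obs 10: x=3 → posterior Gamma(31, 35/3)
obs 11: x=0 → posterior Gamma(31, 38/3)
obs 12: x=0 → posterior Gamma(31, 41/3)
obs 13: x=4 → posterior Gamma(35, 44/3)
obs 14: x=0 → posterior Gamma(35, 47/3)

alpha=35, beta=47/3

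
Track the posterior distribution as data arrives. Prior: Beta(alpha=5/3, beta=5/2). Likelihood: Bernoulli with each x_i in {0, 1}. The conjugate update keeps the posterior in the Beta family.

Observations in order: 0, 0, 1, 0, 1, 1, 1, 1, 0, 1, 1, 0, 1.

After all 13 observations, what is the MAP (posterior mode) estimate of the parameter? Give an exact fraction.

obs 1: x=0 → posterior Beta(5/3, 7/2)
obs 2: x=0 → posterior Beta(5/3, 9/2)
obs 3: x=1 → posterior Beta(8/3, 9/2)
obs 4: x=0 → posterior Beta(8/3, 11/2)
obs 5: x=1 → posterior Beta(11/3, 11/2)
obs 6: x=1 → posterior Beta(14/3, 11/2)
obs 7: x=1 → posterior Beta(17/3, 11/2)
obs 8: x=1 → posterior Beta(20/3, 11/2)
obs 9: x=0 → posterior Beta(20/3, 13/2)
obs 10: x=1 → posterior Beta(23/3, 13/2)
obs 11: x=1 → posterior Beta(26/3, 13/2)
obs 12: x=0 → posterior Beta(26/3, 15/2)
obs 13: x=1 → posterior Beta(29/3, 15/2)

4/7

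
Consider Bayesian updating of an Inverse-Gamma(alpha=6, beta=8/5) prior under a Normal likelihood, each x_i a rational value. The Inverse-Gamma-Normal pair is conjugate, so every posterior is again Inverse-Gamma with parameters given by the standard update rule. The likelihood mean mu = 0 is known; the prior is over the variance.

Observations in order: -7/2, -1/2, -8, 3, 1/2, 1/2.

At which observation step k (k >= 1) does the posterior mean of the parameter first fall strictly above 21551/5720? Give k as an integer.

k = 3

obs 1: x=-7/2 → posterior Inverse-Gamma(13/2, 309/40)
obs 2: x=-1/2 → posterior Inverse-Gamma(7, 157/20)
obs 3: x=-8 → posterior Inverse-Gamma(15/2, 797/20)
obs 4: x=3 → posterior Inverse-Gamma(8, 887/20)
obs 5: x=1/2 → posterior Inverse-Gamma(17/2, 1779/40)
obs 6: x=1/2 → posterior Inverse-Gamma(9, 223/5)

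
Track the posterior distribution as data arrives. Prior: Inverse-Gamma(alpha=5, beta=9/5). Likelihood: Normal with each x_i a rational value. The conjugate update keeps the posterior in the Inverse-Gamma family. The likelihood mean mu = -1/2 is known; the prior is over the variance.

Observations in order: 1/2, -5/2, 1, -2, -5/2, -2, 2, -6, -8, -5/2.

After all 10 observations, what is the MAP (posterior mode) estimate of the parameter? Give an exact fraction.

obs 1: x=1/2 → posterior Inverse-Gamma(11/2, 23/10)
obs 2: x=-5/2 → posterior Inverse-Gamma(6, 43/10)
obs 3: x=1 → posterior Inverse-Gamma(13/2, 217/40)
obs 4: x=-2 → posterior Inverse-Gamma(7, 131/20)
obs 5: x=-5/2 → posterior Inverse-Gamma(15/2, 171/20)
obs 6: x=-2 → posterior Inverse-Gamma(8, 387/40)
obs 7: x=2 → posterior Inverse-Gamma(17/2, 64/5)
obs 8: x=-6 → posterior Inverse-Gamma(9, 1117/40)
obs 9: x=-8 → posterior Inverse-Gamma(19/2, 1121/20)
obs 10: x=-5/2 → posterior Inverse-Gamma(10, 1161/20)

1161/220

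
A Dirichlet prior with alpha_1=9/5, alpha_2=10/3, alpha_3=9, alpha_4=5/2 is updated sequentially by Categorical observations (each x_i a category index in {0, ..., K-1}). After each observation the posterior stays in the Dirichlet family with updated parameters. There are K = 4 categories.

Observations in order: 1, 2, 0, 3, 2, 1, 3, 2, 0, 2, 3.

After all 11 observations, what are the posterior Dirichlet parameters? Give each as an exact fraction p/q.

alpha_1=19/5, alpha_2=16/3, alpha_3=13, alpha_4=11/2

obs 1: x=1 → posterior Dirichlet(9/5, 13/3, 9, 5/2)
obs 2: x=2 → posterior Dirichlet(9/5, 13/3, 10, 5/2)
obs 3: x=0 → posterior Dirichlet(14/5, 13/3, 10, 5/2)
obs 4: x=3 → posterior Dirichlet(14/5, 13/3, 10, 7/2)
obs 5: x=2 → posterior Dirichlet(14/5, 13/3, 11, 7/2)
obs 6: x=1 → posterior Dirichlet(14/5, 16/3, 11, 7/2)
obs 7: x=3 → posterior Dirichlet(14/5, 16/3, 11, 9/2)
obs 8: x=2 → posterior Dirichlet(14/5, 16/3, 12, 9/2)
obs 9: x=0 → posterior Dirichlet(19/5, 16/3, 12, 9/2)
obs 10: x=2 → posterior Dirichlet(19/5, 16/3, 13, 9/2)
obs 11: x=3 → posterior Dirichlet(19/5, 16/3, 13, 11/2)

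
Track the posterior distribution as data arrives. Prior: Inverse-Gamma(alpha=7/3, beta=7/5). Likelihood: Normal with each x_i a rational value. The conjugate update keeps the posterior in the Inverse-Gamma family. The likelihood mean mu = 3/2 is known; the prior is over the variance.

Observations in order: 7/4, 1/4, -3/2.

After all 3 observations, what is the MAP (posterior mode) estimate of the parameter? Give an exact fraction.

obs 1: x=7/4 → posterior Inverse-Gamma(17/6, 229/160)
obs 2: x=1/4 → posterior Inverse-Gamma(10/3, 177/80)
obs 3: x=-3/2 → posterior Inverse-Gamma(23/6, 537/80)

1611/1160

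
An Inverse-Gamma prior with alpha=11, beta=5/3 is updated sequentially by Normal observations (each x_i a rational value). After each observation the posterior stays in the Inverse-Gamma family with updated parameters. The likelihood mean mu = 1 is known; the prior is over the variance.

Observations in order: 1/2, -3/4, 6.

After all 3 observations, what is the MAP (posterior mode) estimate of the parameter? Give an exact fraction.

obs 1: x=1/2 → posterior Inverse-Gamma(23/2, 43/24)
obs 2: x=-3/4 → posterior Inverse-Gamma(12, 319/96)
obs 3: x=6 → posterior Inverse-Gamma(25/2, 1519/96)

1519/1296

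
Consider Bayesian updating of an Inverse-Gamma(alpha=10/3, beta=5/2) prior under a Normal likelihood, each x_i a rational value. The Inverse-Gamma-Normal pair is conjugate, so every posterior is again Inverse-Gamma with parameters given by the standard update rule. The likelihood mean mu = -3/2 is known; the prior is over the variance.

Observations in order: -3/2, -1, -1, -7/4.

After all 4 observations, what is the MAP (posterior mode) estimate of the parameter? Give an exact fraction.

obs 1: x=-3/2 → posterior Inverse-Gamma(23/6, 5/2)
obs 2: x=-1 → posterior Inverse-Gamma(13/3, 21/8)
obs 3: x=-1 → posterior Inverse-Gamma(29/6, 11/4)
obs 4: x=-7/4 → posterior Inverse-Gamma(16/3, 89/32)

267/608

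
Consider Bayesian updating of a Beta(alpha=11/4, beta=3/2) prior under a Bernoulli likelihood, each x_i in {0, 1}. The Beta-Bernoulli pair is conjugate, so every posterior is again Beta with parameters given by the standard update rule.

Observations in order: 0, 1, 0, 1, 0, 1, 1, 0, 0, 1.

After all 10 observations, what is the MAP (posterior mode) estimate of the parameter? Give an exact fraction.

27/49

obs 1: x=0 → posterior Beta(11/4, 5/2)
obs 2: x=1 → posterior Beta(15/4, 5/2)
obs 3: x=0 → posterior Beta(15/4, 7/2)
obs 4: x=1 → posterior Beta(19/4, 7/2)
obs 5: x=0 → posterior Beta(19/4, 9/2)
obs 6: x=1 → posterior Beta(23/4, 9/2)
obs 7: x=1 → posterior Beta(27/4, 9/2)
obs 8: x=0 → posterior Beta(27/4, 11/2)
obs 9: x=0 → posterior Beta(27/4, 13/2)
obs 10: x=1 → posterior Beta(31/4, 13/2)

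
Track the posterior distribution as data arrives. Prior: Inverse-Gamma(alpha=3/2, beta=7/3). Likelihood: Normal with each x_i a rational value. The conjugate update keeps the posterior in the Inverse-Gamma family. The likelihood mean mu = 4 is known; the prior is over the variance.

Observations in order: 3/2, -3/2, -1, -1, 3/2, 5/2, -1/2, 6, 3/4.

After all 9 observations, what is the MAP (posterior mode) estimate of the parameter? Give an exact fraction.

obs 1: x=3/2 → posterior Inverse-Gamma(2, 131/24)
obs 2: x=-3/2 → posterior Inverse-Gamma(5/2, 247/12)
obs 3: x=-1 → posterior Inverse-Gamma(3, 397/12)
obs 4: x=-1 → posterior Inverse-Gamma(7/2, 547/12)
obs 5: x=3/2 → posterior Inverse-Gamma(4, 1169/24)
obs 6: x=5/2 → posterior Inverse-Gamma(9/2, 299/6)
obs 7: x=-1/2 → posterior Inverse-Gamma(5, 1439/24)
obs 8: x=6 → posterior Inverse-Gamma(11/2, 1487/24)
obs 9: x=3/4 → posterior Inverse-Gamma(6, 6455/96)

6455/672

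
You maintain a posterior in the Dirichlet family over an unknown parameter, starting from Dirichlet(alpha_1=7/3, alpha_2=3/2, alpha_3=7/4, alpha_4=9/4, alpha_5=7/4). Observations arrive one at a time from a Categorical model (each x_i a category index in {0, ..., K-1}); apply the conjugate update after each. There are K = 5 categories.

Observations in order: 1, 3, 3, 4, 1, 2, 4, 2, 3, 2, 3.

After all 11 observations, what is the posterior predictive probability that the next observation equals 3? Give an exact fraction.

obs 1: x=1 → posterior Dirichlet(7/3, 5/2, 7/4, 9/4, 7/4)
obs 2: x=3 → posterior Dirichlet(7/3, 5/2, 7/4, 13/4, 7/4)
obs 3: x=3 → posterior Dirichlet(7/3, 5/2, 7/4, 17/4, 7/4)
obs 4: x=4 → posterior Dirichlet(7/3, 5/2, 7/4, 17/4, 11/4)
obs 5: x=1 → posterior Dirichlet(7/3, 7/2, 7/4, 17/4, 11/4)
obs 6: x=2 → posterior Dirichlet(7/3, 7/2, 11/4, 17/4, 11/4)
obs 7: x=4 → posterior Dirichlet(7/3, 7/2, 11/4, 17/4, 15/4)
obs 8: x=2 → posterior Dirichlet(7/3, 7/2, 15/4, 17/4, 15/4)
obs 9: x=3 → posterior Dirichlet(7/3, 7/2, 15/4, 21/4, 15/4)
obs 10: x=2 → posterior Dirichlet(7/3, 7/2, 19/4, 21/4, 15/4)
obs 11: x=3 → posterior Dirichlet(7/3, 7/2, 19/4, 25/4, 15/4)

75/247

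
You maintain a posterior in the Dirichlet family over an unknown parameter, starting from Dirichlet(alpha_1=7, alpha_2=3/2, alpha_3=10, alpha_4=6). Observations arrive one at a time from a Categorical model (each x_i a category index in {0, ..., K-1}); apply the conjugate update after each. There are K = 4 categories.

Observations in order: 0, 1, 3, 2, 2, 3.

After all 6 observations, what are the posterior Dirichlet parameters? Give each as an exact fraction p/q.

alpha_1=8, alpha_2=5/2, alpha_3=12, alpha_4=8

obs 1: x=0 → posterior Dirichlet(8, 3/2, 10, 6)
obs 2: x=1 → posterior Dirichlet(8, 5/2, 10, 6)
obs 3: x=3 → posterior Dirichlet(8, 5/2, 10, 7)
obs 4: x=2 → posterior Dirichlet(8, 5/2, 11, 7)
obs 5: x=2 → posterior Dirichlet(8, 5/2, 12, 7)
obs 6: x=3 → posterior Dirichlet(8, 5/2, 12, 8)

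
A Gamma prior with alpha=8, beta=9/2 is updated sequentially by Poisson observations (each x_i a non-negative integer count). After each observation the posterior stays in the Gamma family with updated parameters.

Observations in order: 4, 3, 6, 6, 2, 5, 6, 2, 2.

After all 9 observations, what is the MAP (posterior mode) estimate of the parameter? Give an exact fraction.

obs 1: x=4 → posterior Gamma(12, 11/2)
obs 2: x=3 → posterior Gamma(15, 13/2)
obs 3: x=6 → posterior Gamma(21, 15/2)
obs 4: x=6 → posterior Gamma(27, 17/2)
obs 5: x=2 → posterior Gamma(29, 19/2)
obs 6: x=5 → posterior Gamma(34, 21/2)
obs 7: x=6 → posterior Gamma(40, 23/2)
obs 8: x=2 → posterior Gamma(42, 25/2)
obs 9: x=2 → posterior Gamma(44, 27/2)

86/27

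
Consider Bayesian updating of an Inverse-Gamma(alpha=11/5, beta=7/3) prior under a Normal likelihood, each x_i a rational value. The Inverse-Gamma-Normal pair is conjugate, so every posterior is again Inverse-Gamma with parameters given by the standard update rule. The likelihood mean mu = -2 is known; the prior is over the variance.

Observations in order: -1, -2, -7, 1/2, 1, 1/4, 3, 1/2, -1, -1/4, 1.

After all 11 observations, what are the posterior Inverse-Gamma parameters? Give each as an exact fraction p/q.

obs 1: x=-1 → posterior Inverse-Gamma(27/10, 17/6)
obs 2: x=-2 → posterior Inverse-Gamma(16/5, 17/6)
obs 3: x=-7 → posterior Inverse-Gamma(37/10, 46/3)
obs 4: x=1/2 → posterior Inverse-Gamma(21/5, 443/24)
obs 5: x=1 → posterior Inverse-Gamma(47/10, 551/24)
obs 6: x=1/4 → posterior Inverse-Gamma(26/5, 2447/96)
obs 7: x=3 → posterior Inverse-Gamma(57/10, 3647/96)
obs 8: x=1/2 → posterior Inverse-Gamma(31/5, 3947/96)
obs 9: x=-1 → posterior Inverse-Gamma(67/10, 3995/96)
obs 10: x=-1/4 → posterior Inverse-Gamma(36/5, 2071/48)
obs 11: x=1 → posterior Inverse-Gamma(77/10, 2287/48)

alpha=77/10, beta=2287/48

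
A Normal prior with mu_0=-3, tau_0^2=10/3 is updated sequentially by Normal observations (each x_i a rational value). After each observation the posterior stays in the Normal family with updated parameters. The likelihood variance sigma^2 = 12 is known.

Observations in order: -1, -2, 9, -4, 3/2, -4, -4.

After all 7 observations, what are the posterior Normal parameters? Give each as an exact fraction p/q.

obs 1: x=-1 → posterior Normal(-59/23, 60/23)
obs 2: x=-2 → posterior Normal(-69/28, 15/7)
obs 3: x=9 → posterior Normal(-8/11, 20/11)
obs 4: x=-4 → posterior Normal(-22/19, 30/19)
obs 5: x=3/2 → posterior Normal(-73/86, 60/43)
obs 6: x=-4 → posterior Normal(-113/96, 5/4)
obs 7: x=-4 → posterior Normal(-153/106, 60/53)

mu_0=-153/106, tau_0^2=60/53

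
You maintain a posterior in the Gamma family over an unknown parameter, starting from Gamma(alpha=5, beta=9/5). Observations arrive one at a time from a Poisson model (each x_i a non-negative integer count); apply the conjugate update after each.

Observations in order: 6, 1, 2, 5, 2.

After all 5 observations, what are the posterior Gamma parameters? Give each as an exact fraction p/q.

obs 1: x=6 → posterior Gamma(11, 14/5)
obs 2: x=1 → posterior Gamma(12, 19/5)
obs 3: x=2 → posterior Gamma(14, 24/5)
obs 4: x=5 → posterior Gamma(19, 29/5)
obs 5: x=2 → posterior Gamma(21, 34/5)

alpha=21, beta=34/5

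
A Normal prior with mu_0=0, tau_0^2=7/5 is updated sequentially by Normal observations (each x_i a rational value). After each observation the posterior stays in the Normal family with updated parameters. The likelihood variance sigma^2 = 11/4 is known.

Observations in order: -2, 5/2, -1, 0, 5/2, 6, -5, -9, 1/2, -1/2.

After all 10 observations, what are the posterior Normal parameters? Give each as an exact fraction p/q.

obs 1: x=-2 → posterior Normal(-56/83, 77/83)
obs 2: x=5/2 → posterior Normal(14/111, 77/111)
obs 3: x=-1 → posterior Normal(-14/139, 77/139)
obs 4: x=0 → posterior Normal(-14/167, 77/167)
obs 5: x=5/2 → posterior Normal(56/195, 77/195)
obs 6: x=6 → posterior Normal(224/223, 77/223)
obs 7: x=-5 → posterior Normal(84/251, 77/251)
obs 8: x=-9 → posterior Normal(-56/93, 77/279)
obs 9: x=1/2 → posterior Normal(-154/307, 77/307)
obs 10: x=-1/2 → posterior Normal(-168/335, 77/335)

mu_0=-168/335, tau_0^2=77/335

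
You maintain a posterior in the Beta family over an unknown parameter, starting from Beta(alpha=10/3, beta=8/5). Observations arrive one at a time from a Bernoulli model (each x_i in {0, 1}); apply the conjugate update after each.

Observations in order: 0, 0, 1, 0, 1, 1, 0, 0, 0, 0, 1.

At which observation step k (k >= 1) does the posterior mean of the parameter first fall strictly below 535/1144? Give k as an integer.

obs 1: x=0 → posterior Beta(10/3, 13/5)
obs 2: x=0 → posterior Beta(10/3, 18/5)
obs 3: x=1 → posterior Beta(13/3, 18/5)
obs 4: x=0 → posterior Beta(13/3, 23/5)
obs 5: x=1 → posterior Beta(16/3, 23/5)
obs 6: x=1 → posterior Beta(19/3, 23/5)
obs 7: x=0 → posterior Beta(19/3, 28/5)
obs 8: x=0 → posterior Beta(19/3, 33/5)
obs 9: x=0 → posterior Beta(19/3, 38/5)
obs 10: x=0 → posterior Beta(19/3, 43/5)
obs 11: x=1 → posterior Beta(22/3, 43/5)

k = 9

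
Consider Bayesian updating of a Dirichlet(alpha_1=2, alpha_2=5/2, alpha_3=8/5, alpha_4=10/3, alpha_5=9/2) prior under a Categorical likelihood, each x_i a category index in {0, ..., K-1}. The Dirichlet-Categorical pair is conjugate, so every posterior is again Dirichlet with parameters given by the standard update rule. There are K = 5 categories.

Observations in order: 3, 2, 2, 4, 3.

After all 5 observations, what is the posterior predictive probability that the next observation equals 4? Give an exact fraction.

165/568

obs 1: x=3 → posterior Dirichlet(2, 5/2, 8/5, 13/3, 9/2)
obs 2: x=2 → posterior Dirichlet(2, 5/2, 13/5, 13/3, 9/2)
obs 3: x=2 → posterior Dirichlet(2, 5/2, 18/5, 13/3, 9/2)
obs 4: x=4 → posterior Dirichlet(2, 5/2, 18/5, 13/3, 11/2)
obs 5: x=3 → posterior Dirichlet(2, 5/2, 18/5, 16/3, 11/2)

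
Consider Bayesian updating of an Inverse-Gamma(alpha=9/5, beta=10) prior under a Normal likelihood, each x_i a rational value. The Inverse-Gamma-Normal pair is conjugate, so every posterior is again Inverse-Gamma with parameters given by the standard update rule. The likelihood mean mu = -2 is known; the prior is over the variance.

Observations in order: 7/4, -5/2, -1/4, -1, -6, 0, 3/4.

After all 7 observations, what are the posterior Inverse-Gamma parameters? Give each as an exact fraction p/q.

obs 1: x=7/4 → posterior Inverse-Gamma(23/10, 545/32)
obs 2: x=-5/2 → posterior Inverse-Gamma(14/5, 549/32)
obs 3: x=-1/4 → posterior Inverse-Gamma(33/10, 299/16)
obs 4: x=-1 → posterior Inverse-Gamma(19/5, 307/16)
obs 5: x=-6 → posterior Inverse-Gamma(43/10, 435/16)
obs 6: x=0 → posterior Inverse-Gamma(24/5, 467/16)
obs 7: x=3/4 → posterior Inverse-Gamma(53/10, 1055/32)

alpha=53/10, beta=1055/32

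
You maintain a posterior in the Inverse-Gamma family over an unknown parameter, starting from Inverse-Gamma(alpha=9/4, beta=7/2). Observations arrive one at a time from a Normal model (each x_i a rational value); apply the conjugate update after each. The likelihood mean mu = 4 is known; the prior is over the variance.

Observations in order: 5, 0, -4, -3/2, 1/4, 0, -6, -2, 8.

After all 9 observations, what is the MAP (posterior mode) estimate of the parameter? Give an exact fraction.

obs 1: x=5 → posterior Inverse-Gamma(11/4, 4)
obs 2: x=0 → posterior Inverse-Gamma(13/4, 12)
obs 3: x=-4 → posterior Inverse-Gamma(15/4, 44)
obs 4: x=-3/2 → posterior Inverse-Gamma(17/4, 473/8)
obs 5: x=1/4 → posterior Inverse-Gamma(19/4, 2117/32)
obs 6: x=0 → posterior Inverse-Gamma(21/4, 2373/32)
obs 7: x=-6 → posterior Inverse-Gamma(23/4, 3973/32)
obs 8: x=-2 → posterior Inverse-Gamma(25/4, 4549/32)
obs 9: x=8 → posterior Inverse-Gamma(27/4, 4805/32)

155/8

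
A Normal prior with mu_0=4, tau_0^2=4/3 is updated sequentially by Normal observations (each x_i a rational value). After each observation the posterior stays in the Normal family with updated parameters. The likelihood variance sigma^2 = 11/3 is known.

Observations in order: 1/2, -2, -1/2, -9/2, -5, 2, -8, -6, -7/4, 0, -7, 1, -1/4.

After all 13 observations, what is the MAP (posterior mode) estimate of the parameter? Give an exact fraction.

-82/63

obs 1: x=1/2 → posterior Normal(46/15, 44/45)
obs 2: x=-2 → posterior Normal(2, 44/57)
obs 3: x=-1/2 → posterior Normal(36/23, 44/69)
obs 4: x=-9/2 → posterior Normal(2/3, 44/81)
obs 5: x=-5 → posterior Normal(-2/31, 44/93)
obs 6: x=2 → posterior Normal(6/35, 44/105)
obs 7: x=-8 → posterior Normal(-2/3, 44/117)
obs 8: x=-6 → posterior Normal(-50/43, 44/129)
obs 9: x=-7/4 → posterior Normal(-57/47, 44/141)
obs 10: x=0 → posterior Normal(-19/17, 44/153)
obs 11: x=-7 → posterior Normal(-17/11, 4/15)
obs 12: x=1 → posterior Normal(-81/59, 44/177)
obs 13: x=-1/4 → posterior Normal(-82/63, 44/189)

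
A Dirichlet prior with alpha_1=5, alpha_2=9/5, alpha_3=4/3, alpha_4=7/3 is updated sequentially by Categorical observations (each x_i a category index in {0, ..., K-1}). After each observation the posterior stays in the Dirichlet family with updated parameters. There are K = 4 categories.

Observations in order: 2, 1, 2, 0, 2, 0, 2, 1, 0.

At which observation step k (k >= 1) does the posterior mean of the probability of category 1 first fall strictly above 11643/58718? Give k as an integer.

k = 2

obs 1: x=2 → posterior Dirichlet(5, 9/5, 7/3, 7/3)
obs 2: x=1 → posterior Dirichlet(5, 14/5, 7/3, 7/3)
obs 3: x=2 → posterior Dirichlet(5, 14/5, 10/3, 7/3)
obs 4: x=0 → posterior Dirichlet(6, 14/5, 10/3, 7/3)
obs 5: x=2 → posterior Dirichlet(6, 14/5, 13/3, 7/3)
obs 6: x=0 → posterior Dirichlet(7, 14/5, 13/3, 7/3)
obs 7: x=2 → posterior Dirichlet(7, 14/5, 16/3, 7/3)
obs 8: x=1 → posterior Dirichlet(7, 19/5, 16/3, 7/3)
obs 9: x=0 → posterior Dirichlet(8, 19/5, 16/3, 7/3)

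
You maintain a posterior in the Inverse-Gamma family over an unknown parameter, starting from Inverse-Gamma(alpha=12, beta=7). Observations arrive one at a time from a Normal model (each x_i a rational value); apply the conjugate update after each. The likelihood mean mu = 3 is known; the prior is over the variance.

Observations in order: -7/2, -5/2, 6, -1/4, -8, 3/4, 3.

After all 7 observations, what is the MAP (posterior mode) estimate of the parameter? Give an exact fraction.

619/88

obs 1: x=-7/2 → posterior Inverse-Gamma(25/2, 225/8)
obs 2: x=-5/2 → posterior Inverse-Gamma(13, 173/4)
obs 3: x=6 → posterior Inverse-Gamma(27/2, 191/4)
obs 4: x=-1/4 → posterior Inverse-Gamma(14, 1697/32)
obs 5: x=-8 → posterior Inverse-Gamma(29/2, 3633/32)
obs 6: x=3/4 → posterior Inverse-Gamma(15, 1857/16)
obs 7: x=3 → posterior Inverse-Gamma(31/2, 1857/16)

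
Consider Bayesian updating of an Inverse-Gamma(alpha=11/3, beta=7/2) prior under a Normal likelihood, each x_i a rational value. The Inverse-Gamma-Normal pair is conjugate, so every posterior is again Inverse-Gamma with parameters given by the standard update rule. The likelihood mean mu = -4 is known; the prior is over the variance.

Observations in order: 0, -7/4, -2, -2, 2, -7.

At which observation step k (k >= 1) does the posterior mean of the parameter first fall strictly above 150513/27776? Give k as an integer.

obs 1: x=0 → posterior Inverse-Gamma(25/6, 23/2)
obs 2: x=-7/4 → posterior Inverse-Gamma(14/3, 449/32)
obs 3: x=-2 → posterior Inverse-Gamma(31/6, 513/32)
obs 4: x=-2 → posterior Inverse-Gamma(17/3, 577/32)
obs 5: x=2 → posterior Inverse-Gamma(37/6, 1153/32)
obs 6: x=-7 → posterior Inverse-Gamma(20/3, 1297/32)

k = 5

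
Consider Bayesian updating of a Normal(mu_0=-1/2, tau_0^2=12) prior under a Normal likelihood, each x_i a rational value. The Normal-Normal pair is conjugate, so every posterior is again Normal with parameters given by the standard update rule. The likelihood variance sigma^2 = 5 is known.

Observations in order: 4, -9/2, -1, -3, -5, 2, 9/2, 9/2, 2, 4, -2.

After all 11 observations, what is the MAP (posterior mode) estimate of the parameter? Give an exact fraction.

127/274

obs 1: x=4 → posterior Normal(91/34, 60/17)
obs 2: x=-9/2 → posterior Normal(-17/58, 60/29)
obs 3: x=-1 → posterior Normal(-1/2, 60/41)
obs 4: x=-3 → posterior Normal(-113/106, 60/53)
obs 5: x=-5 → posterior Normal(-233/130, 12/13)
obs 6: x=2 → posterior Normal(-185/154, 60/77)
obs 7: x=9/2 → posterior Normal(-77/178, 60/89)
obs 8: x=9/2 → posterior Normal(31/202, 60/101)
obs 9: x=2 → posterior Normal(79/226, 60/113)
obs 10: x=4 → posterior Normal(7/10, 12/25)
obs 11: x=-2 → posterior Normal(127/274, 60/137)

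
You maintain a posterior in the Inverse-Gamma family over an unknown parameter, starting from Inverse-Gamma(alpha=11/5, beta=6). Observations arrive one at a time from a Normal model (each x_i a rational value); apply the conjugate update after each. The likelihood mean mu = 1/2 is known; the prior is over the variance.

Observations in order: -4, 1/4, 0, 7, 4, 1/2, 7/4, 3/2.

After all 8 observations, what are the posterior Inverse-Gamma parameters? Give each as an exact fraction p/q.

obs 1: x=-4 → posterior Inverse-Gamma(27/10, 129/8)
obs 2: x=1/4 → posterior Inverse-Gamma(16/5, 517/32)
obs 3: x=0 → posterior Inverse-Gamma(37/10, 521/32)
obs 4: x=7 → posterior Inverse-Gamma(21/5, 1197/32)
obs 5: x=4 → posterior Inverse-Gamma(47/10, 1393/32)
obs 6: x=1/2 → posterior Inverse-Gamma(26/5, 1393/32)
obs 7: x=7/4 → posterior Inverse-Gamma(57/10, 709/16)
obs 8: x=3/2 → posterior Inverse-Gamma(31/5, 717/16)

alpha=31/5, beta=717/16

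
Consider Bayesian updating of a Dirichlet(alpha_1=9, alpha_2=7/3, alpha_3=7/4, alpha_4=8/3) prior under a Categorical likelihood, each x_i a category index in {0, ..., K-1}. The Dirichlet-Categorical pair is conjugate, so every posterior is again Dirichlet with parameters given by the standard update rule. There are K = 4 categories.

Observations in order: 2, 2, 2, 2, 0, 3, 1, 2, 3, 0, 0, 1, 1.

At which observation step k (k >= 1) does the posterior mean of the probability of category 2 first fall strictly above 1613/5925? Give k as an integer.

k = 4

obs 1: x=2 → posterior Dirichlet(9, 7/3, 11/4, 8/3)
obs 2: x=2 → posterior Dirichlet(9, 7/3, 15/4, 8/3)
obs 3: x=2 → posterior Dirichlet(9, 7/3, 19/4, 8/3)
obs 4: x=2 → posterior Dirichlet(9, 7/3, 23/4, 8/3)
obs 5: x=0 → posterior Dirichlet(10, 7/3, 23/4, 8/3)
obs 6: x=3 → posterior Dirichlet(10, 7/3, 23/4, 11/3)
obs 7: x=1 → posterior Dirichlet(10, 10/3, 23/4, 11/3)
obs 8: x=2 → posterior Dirichlet(10, 10/3, 27/4, 11/3)
obs 9: x=3 → posterior Dirichlet(10, 10/3, 27/4, 14/3)
obs 10: x=0 → posterior Dirichlet(11, 10/3, 27/4, 14/3)
obs 11: x=0 → posterior Dirichlet(12, 10/3, 27/4, 14/3)
obs 12: x=1 → posterior Dirichlet(12, 13/3, 27/4, 14/3)
obs 13: x=1 → posterior Dirichlet(12, 16/3, 27/4, 14/3)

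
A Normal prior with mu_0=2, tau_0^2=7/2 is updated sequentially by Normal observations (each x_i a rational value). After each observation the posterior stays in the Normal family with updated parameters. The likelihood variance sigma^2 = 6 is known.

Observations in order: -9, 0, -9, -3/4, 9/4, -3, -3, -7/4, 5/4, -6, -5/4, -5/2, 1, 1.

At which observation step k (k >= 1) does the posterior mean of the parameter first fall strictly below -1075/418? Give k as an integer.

k = 3

obs 1: x=-9 → posterior Normal(-39/19, 42/19)
obs 2: x=0 → posterior Normal(-3/2, 21/13)
obs 3: x=-9 → posterior Normal(-34/11, 14/11)
obs 4: x=-3/4 → posterior Normal(-429/160, 21/20)
obs 5: x=9/4 → posterior Normal(-183/94, 42/47)
obs 6: x=-3 → posterior Normal(-25/12, 7/9)
obs 7: x=-3 → posterior Normal(-267/122, 42/61)
obs 8: x=-7/4 → posterior Normal(-583/272, 21/34)
obs 9: x=5/4 → posterior Normal(-137/75, 14/25)
obs 10: x=-6 → posterior Normal(-179/82, 21/41)
obs 11: x=-5/4 → posterior Normal(-751/356, 42/89)
obs 12: x=-5/2 → posterior Normal(-821/384, 7/16)
obs 13: x=1 → posterior Normal(-793/412, 42/103)
obs 14: x=1 → posterior Normal(-153/88, 21/55)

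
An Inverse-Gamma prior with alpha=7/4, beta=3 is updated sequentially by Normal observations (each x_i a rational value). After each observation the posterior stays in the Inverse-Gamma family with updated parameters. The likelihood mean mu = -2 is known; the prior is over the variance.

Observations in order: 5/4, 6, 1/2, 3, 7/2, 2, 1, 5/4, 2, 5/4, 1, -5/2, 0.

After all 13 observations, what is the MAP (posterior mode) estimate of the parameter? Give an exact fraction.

obs 1: x=5/4 → posterior Inverse-Gamma(9/4, 265/32)
obs 2: x=6 → posterior Inverse-Gamma(11/4, 1289/32)
obs 3: x=1/2 → posterior Inverse-Gamma(13/4, 1389/32)
obs 4: x=3 → posterior Inverse-Gamma(15/4, 1789/32)
obs 5: x=7/2 → posterior Inverse-Gamma(17/4, 2273/32)
obs 6: x=2 → posterior Inverse-Gamma(19/4, 2529/32)
obs 7: x=1 → posterior Inverse-Gamma(21/4, 2673/32)
obs 8: x=5/4 → posterior Inverse-Gamma(23/4, 1421/16)
obs 9: x=2 → posterior Inverse-Gamma(25/4, 1549/16)
obs 10: x=5/4 → posterior Inverse-Gamma(27/4, 3267/32)
obs 11: x=1 → posterior Inverse-Gamma(29/4, 3411/32)
obs 12: x=-5/2 → posterior Inverse-Gamma(31/4, 3415/32)
obs 13: x=0 → posterior Inverse-Gamma(33/4, 3479/32)

3479/296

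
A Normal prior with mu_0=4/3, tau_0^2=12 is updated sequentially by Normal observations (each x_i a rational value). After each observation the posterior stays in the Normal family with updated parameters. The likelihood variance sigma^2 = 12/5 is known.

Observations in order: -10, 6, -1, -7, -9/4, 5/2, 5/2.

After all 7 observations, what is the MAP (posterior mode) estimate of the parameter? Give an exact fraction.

-539/432

obs 1: x=-10 → posterior Normal(-73/9, 2)
obs 2: x=6 → posterior Normal(-56/33, 12/11)
obs 3: x=-1 → posterior Normal(-71/48, 3/4)
obs 4: x=-7 → posterior Normal(-176/63, 4/7)
obs 5: x=-9/4 → posterior Normal(-839/312, 6/13)
obs 6: x=5/2 → posterior Normal(-689/372, 12/31)
obs 7: x=5/2 → posterior Normal(-539/432, 1/3)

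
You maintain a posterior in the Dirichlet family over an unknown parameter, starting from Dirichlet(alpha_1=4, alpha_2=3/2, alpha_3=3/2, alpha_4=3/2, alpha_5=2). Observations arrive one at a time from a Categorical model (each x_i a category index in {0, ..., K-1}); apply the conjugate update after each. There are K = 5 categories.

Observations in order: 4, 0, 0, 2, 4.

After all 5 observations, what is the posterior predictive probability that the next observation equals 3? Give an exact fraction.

3/31

obs 1: x=4 → posterior Dirichlet(4, 3/2, 3/2, 3/2, 3)
obs 2: x=0 → posterior Dirichlet(5, 3/2, 3/2, 3/2, 3)
obs 3: x=0 → posterior Dirichlet(6, 3/2, 3/2, 3/2, 3)
obs 4: x=2 → posterior Dirichlet(6, 3/2, 5/2, 3/2, 3)
obs 5: x=4 → posterior Dirichlet(6, 3/2, 5/2, 3/2, 4)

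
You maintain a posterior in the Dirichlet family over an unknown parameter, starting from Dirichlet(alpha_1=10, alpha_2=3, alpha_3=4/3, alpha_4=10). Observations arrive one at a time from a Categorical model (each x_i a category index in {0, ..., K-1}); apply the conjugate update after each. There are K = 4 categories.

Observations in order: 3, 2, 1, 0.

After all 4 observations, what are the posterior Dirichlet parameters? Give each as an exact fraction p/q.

obs 1: x=3 → posterior Dirichlet(10, 3, 4/3, 11)
obs 2: x=2 → posterior Dirichlet(10, 3, 7/3, 11)
obs 3: x=1 → posterior Dirichlet(10, 4, 7/3, 11)
obs 4: x=0 → posterior Dirichlet(11, 4, 7/3, 11)

alpha_1=11, alpha_2=4, alpha_3=7/3, alpha_4=11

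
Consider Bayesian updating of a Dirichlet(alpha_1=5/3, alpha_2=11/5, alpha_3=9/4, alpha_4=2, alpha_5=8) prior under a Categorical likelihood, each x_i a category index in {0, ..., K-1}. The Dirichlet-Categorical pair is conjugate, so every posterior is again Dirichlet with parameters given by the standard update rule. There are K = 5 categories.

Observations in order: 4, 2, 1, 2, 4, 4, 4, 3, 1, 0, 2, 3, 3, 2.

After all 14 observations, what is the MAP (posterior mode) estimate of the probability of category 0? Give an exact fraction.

100/1507

obs 1: x=4 → posterior Dirichlet(5/3, 11/5, 9/4, 2, 9)
obs 2: x=2 → posterior Dirichlet(5/3, 11/5, 13/4, 2, 9)
obs 3: x=1 → posterior Dirichlet(5/3, 16/5, 13/4, 2, 9)
obs 4: x=2 → posterior Dirichlet(5/3, 16/5, 17/4, 2, 9)
obs 5: x=4 → posterior Dirichlet(5/3, 16/5, 17/4, 2, 10)
obs 6: x=4 → posterior Dirichlet(5/3, 16/5, 17/4, 2, 11)
obs 7: x=4 → posterior Dirichlet(5/3, 16/5, 17/4, 2, 12)
obs 8: x=3 → posterior Dirichlet(5/3, 16/5, 17/4, 3, 12)
obs 9: x=1 → posterior Dirichlet(5/3, 21/5, 17/4, 3, 12)
obs 10: x=0 → posterior Dirichlet(8/3, 21/5, 17/4, 3, 12)
obs 11: x=2 → posterior Dirichlet(8/3, 21/5, 21/4, 3, 12)
obs 12: x=3 → posterior Dirichlet(8/3, 21/5, 21/4, 4, 12)
obs 13: x=3 → posterior Dirichlet(8/3, 21/5, 21/4, 5, 12)
obs 14: x=2 → posterior Dirichlet(8/3, 21/5, 25/4, 5, 12)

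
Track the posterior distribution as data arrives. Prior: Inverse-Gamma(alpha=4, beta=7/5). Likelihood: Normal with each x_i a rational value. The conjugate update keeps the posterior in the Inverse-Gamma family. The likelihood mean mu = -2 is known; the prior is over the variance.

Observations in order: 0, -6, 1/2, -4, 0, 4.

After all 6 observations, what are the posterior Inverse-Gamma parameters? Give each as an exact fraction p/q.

obs 1: x=0 → posterior Inverse-Gamma(9/2, 17/5)
obs 2: x=-6 → posterior Inverse-Gamma(5, 57/5)
obs 3: x=1/2 → posterior Inverse-Gamma(11/2, 581/40)
obs 4: x=-4 → posterior Inverse-Gamma(6, 661/40)
obs 5: x=0 → posterior Inverse-Gamma(13/2, 741/40)
obs 6: x=4 → posterior Inverse-Gamma(7, 1461/40)

alpha=7, beta=1461/40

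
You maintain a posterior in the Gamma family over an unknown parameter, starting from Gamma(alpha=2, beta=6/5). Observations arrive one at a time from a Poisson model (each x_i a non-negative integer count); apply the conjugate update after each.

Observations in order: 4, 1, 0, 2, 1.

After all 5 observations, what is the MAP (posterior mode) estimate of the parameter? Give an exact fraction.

obs 1: x=4 → posterior Gamma(6, 11/5)
obs 2: x=1 → posterior Gamma(7, 16/5)
obs 3: x=0 → posterior Gamma(7, 21/5)
obs 4: x=2 → posterior Gamma(9, 26/5)
obs 5: x=1 → posterior Gamma(10, 31/5)

45/31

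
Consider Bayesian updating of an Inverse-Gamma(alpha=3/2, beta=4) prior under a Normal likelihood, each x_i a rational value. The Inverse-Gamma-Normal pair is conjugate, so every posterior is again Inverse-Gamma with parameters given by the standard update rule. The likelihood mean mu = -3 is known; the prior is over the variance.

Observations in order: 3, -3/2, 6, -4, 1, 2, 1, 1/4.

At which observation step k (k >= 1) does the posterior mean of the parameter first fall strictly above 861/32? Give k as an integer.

obs 1: x=3 → posterior Inverse-Gamma(2, 22)
obs 2: x=-3/2 → posterior Inverse-Gamma(5/2, 185/8)
obs 3: x=6 → posterior Inverse-Gamma(3, 509/8)
obs 4: x=-4 → posterior Inverse-Gamma(7/2, 513/8)
obs 5: x=1 → posterior Inverse-Gamma(4, 577/8)
obs 6: x=2 → posterior Inverse-Gamma(9/2, 677/8)
obs 7: x=1 → posterior Inverse-Gamma(5, 741/8)
obs 8: x=1/4 → posterior Inverse-Gamma(11/2, 3133/32)

k = 3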